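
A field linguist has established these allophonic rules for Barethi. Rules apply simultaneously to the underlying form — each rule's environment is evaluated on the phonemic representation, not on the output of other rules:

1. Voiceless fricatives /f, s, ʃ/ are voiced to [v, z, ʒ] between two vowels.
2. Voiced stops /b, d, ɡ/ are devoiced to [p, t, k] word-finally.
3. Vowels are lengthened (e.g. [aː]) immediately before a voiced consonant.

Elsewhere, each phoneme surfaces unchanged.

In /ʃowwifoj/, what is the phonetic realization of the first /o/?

/o/ (between /ʃ/ and /w/): before a voiced consonant, so rule 3 applies → [oː].

[oː]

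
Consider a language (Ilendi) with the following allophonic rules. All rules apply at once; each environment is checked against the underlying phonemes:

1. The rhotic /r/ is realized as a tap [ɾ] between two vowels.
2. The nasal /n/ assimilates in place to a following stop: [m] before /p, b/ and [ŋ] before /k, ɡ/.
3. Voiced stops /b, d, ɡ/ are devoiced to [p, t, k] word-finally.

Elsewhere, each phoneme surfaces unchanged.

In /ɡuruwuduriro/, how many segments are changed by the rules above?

Segments that undergo a rule: /r/ → [ɾ] (rule 1); /r/ → [ɾ] (rule 1); /r/ → [ɾ] (rule 1).
All other segments surface unchanged.

3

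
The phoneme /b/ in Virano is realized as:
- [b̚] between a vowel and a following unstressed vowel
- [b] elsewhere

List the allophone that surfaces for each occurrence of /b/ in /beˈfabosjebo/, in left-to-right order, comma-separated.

[b], [b̚], [b̚]

Occurrence 1 (position 1): no conditioning environment matches → elsewhere allophone [b].
Occurrence 2 (position 5): between a vowel and a following unstressed vowel → [b̚].
Occurrence 3 (position 10): between a vowel and a following unstressed vowel → [b̚].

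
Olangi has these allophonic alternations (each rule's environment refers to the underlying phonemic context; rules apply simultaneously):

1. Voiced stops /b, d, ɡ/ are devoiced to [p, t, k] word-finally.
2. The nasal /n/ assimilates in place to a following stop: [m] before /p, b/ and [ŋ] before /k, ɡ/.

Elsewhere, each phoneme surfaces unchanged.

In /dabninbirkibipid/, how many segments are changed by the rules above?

2

Segments that undergo a rule: /n/ → [m] (rule 2); /d/ → [t] (rule 1).
All other segments surface unchanged.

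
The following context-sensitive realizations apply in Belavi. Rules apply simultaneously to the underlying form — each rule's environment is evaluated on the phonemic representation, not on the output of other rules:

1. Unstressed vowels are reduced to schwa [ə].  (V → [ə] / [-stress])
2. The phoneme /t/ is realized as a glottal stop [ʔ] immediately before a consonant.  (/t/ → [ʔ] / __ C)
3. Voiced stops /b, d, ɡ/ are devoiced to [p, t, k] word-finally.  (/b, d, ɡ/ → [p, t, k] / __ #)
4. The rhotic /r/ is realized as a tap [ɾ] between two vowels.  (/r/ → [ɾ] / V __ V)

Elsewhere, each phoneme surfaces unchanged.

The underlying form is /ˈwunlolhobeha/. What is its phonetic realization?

[ˈwunləlhəbəhə]

/w/ — not in any rule's target class → [w].
/u/ (between /w/ and /n/): rule 1 targets it, but not in an unstressed syllable → unchanged [u].
/n/ stays [n].
/l/ (between /n/ and /o/) is unaffected → [l].
/o/ (between /l/ and /l/): in an unstressed syllable, so rule 1 applies → [ə].
/l/ (between /o/ and /h/): no rule targets it → [l].
/h/ (between /l/ and /o/) is unaffected → [h].
/o/ — between /h/ and /b/, in an unstressed syllable — surfaces as [ə] (rule 1).
/b/ (between /o/ and /e/) fails the environment for rule 3, so it stays [b].
/e/ meets the environment for rule 1 (in an unstressed syllable) → [ə].
/h/ stays [h].
Rule 1 applies to /a/ (word-final: in an unstressed syllable) → [ə].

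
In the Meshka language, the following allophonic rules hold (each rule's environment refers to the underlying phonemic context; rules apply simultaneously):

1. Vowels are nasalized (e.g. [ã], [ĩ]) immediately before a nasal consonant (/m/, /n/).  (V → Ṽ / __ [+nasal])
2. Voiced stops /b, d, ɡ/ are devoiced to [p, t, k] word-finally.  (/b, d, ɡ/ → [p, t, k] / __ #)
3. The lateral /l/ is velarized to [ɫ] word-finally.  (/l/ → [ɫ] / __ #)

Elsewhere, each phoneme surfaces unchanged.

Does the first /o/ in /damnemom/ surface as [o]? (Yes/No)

Rule 1 applies to /o/ (between /m/ and /m/: before a nasal consonant) → [õ].
The actual realization is [õ], not [o].

No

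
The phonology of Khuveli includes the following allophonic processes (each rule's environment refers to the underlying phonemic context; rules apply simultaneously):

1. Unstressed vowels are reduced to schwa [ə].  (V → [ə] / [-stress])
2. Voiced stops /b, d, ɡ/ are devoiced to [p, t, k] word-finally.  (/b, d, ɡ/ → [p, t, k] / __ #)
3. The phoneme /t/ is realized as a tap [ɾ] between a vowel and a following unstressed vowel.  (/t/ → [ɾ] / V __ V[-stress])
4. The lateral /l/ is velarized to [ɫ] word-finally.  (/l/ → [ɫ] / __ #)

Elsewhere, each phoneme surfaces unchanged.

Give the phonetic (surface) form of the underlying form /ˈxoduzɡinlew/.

/o/ (between /x/ and /d/): rule 1 targets it, but not in an unstressed syllable → unchanged [o].
/d/ (between /o/ and /u/) fails the environment for rule 2, so it stays [d].
/u/ (between /d/ and /z/) occurs in an unstressed syllable → [ə] by rule 1.
/ɡ/ (between /z/ and /i/): rule 2 targets it, but not word-finally → unchanged [ɡ].
/i/ meets the environment for rule 1 (in an unstressed syllable) → [ə].
/l/ (between /n/ and /e/): rule 4 targets it, but not word-finally → unchanged [l].
/e/ meets the environment for rule 1 (in an unstressed syllable) → [ə].

[ˈxodəzɡənləw]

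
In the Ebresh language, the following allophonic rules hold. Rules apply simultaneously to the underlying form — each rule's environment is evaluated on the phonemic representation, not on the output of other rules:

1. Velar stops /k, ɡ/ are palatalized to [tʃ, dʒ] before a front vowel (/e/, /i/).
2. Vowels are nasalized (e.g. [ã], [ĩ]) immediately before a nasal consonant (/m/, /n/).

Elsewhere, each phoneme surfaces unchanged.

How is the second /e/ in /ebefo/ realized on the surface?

/e/ — between /b/ and /f/; rule 2 does not apply here → [e].

[e]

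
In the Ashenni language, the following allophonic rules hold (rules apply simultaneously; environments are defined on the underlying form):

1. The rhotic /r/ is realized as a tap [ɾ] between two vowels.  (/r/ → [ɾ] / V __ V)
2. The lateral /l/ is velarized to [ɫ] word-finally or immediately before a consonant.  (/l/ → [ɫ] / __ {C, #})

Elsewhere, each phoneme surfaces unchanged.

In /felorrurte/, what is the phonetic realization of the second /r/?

/r/ — between /r/ and /u/; rule 1 does not apply here → [r].

[r]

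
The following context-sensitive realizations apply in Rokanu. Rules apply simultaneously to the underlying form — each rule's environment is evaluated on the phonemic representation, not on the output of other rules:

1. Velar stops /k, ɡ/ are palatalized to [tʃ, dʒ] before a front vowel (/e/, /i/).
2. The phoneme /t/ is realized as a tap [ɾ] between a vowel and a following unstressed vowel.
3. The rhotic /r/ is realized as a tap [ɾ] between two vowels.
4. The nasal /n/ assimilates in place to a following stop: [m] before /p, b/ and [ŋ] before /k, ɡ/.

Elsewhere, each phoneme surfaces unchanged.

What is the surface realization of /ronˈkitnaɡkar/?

[roŋˈtʃitnaɡkar]

/r/ (word-initial) fails the environment for rule 3, so it stays [r].
/o/ — not in any rule's target class → [o].
/n/ — between /o/ and /k/, before a labial or velar stop — surfaces as [ŋ] (rule 4).
/k/ (between /n/ and /i/) occurs before a front vowel → [tʃ] by rule 1.
/i/ (between /k/ and /t/) is unaffected → [i].
/t/ (between /i/ and /n/) is in the target of rule 2 but the environment (between a vowel and a following unstressed vowel) is not met → [t].
/n/ (between /t/ and /a/) is in the target of rule 4 but the environment (before a labial or velar stop) is not met → [n].
/a/ stays [a].
/ɡ/ (between /a/ and /k/) is in the target of rule 1 but the environment (before a front vowel) is not met → [ɡ].
/k/ — between /ɡ/ and /a/; rule 1 does not apply here → [k].
/a/ (between /k/ and /r/) is unaffected → [a].
/r/ — word-final; rule 3 does not apply here → [r].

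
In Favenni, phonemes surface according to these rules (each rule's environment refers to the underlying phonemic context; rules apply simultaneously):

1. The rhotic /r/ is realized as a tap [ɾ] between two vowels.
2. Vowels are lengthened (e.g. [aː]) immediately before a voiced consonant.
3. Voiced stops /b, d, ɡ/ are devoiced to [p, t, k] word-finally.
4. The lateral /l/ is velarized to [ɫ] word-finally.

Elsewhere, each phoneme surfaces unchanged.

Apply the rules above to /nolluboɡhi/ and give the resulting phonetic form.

[noːlluːboːɡhi]

/o/ — between /n/ and /l/, before a voiced consonant — surfaces as [oː] (rule 2).
/l/ (between /o/ and /l/) fails the environment for rule 4, so it stays [l].
/l/ (between /l/ and /u/) is in the target of rule 4 but the environment (word-finally) is not met → [l].
/u/ — between /l/ and /b/, before a voiced consonant — surfaces as [uː] (rule 2).
/b/ — between /u/ and /o/; rule 3 does not apply here → [b].
/o/ (between /b/ and /ɡ/): before a voiced consonant, so rule 2 applies → [oː].
/ɡ/ (between /o/ and /h/) fails the environment for rule 3, so it stays [ɡ].
/i/ — word-final; rule 2 does not apply here → [i].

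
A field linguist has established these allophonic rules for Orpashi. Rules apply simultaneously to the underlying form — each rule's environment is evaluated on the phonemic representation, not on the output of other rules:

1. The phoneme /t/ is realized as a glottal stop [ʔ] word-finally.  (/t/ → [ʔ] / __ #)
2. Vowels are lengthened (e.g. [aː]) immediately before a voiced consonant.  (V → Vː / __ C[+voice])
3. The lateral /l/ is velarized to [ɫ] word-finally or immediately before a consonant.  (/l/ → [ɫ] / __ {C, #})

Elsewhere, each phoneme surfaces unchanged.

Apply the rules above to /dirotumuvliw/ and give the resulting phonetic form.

/d/ — not in any rule's target class → [d].
/i/ — between /d/ and /r/, before a voiced consonant — surfaces as [iː] (rule 2).
/r/ stays [r].
/o/ (between /r/ and /t/) fails the environment for rule 2, so it stays [o].
/t/ (between /o/ and /u/) is in the target of rule 1 but the environment (word-finally) is not met → [t].
/u/ (between /t/ and /m/) occurs before a voiced consonant → [uː] by rule 2.
/m/ (between /u/ and /u/): no rule targets it → [m].
/u/ (between /m/ and /v/) occurs before a voiced consonant → [uː] by rule 2.
/v/ stays [v].
/l/ (between /v/ and /i/): rule 3 targets it, but not word-finally or immediately before a consonant → unchanged [l].
/i/ (between /l/ and /w/) occurs before a voiced consonant → [iː] by rule 2.
/w/ stays [w].

[diːrotuːmuːvliːw]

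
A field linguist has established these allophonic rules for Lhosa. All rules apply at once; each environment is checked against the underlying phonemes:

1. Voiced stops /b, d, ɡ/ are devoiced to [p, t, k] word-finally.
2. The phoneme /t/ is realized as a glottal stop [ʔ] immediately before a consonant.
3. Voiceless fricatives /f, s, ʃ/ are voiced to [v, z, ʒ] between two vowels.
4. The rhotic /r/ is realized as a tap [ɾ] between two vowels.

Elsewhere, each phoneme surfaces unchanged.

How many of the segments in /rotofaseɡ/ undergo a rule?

Segments that undergo a rule: /f/ → [v] (rule 3); /s/ → [z] (rule 3); /ɡ/ → [k] (rule 1).
All other segments surface unchanged.

3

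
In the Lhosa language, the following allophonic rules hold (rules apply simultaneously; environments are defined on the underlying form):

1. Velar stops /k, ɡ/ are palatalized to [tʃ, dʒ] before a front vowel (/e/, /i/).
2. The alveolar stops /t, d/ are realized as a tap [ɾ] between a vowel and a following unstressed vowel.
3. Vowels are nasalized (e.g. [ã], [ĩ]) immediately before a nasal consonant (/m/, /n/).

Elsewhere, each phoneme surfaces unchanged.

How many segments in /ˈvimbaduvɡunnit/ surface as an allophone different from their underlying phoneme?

Segments that undergo a rule: /i/ → [ĩ] (rule 3); /d/ → [ɾ] (rule 2); /u/ → [ũ] (rule 3).
All other segments surface unchanged.

3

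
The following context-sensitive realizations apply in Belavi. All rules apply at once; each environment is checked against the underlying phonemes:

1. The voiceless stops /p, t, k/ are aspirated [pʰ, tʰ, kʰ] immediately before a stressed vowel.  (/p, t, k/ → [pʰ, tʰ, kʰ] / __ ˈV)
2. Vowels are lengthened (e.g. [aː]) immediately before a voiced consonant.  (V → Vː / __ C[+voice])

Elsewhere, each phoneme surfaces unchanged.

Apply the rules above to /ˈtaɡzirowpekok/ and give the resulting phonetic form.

[ˈtʰaːɡziːroːwpekok]

/t/ meets the environment for rule 1 (immediately before a stressed vowel) → [tʰ].
/a/ (between /t/ and /ɡ/): before a voiced consonant, so rule 2 applies → [aː].
/i/ (between /z/ and /r/) occurs before a voiced consonant → [iː] by rule 2.
/o/ (between /r/ and /w/) occurs before a voiced consonant → [oː] by rule 2.
/p/ (between /w/ and /e/): rule 1 targets it, but not immediately before a stressed vowel → unchanged [p].
/e/ (between /p/ and /k/) is in the target of rule 2 but the environment (before a voiced consonant) is not met → [e].
/k/ (between /e/ and /o/) fails the environment for rule 1, so it stays [k].
/o/ (between /k/ and /k/) fails the environment for rule 2, so it stays [o].
/k/ — word-final; rule 1 does not apply here → [k].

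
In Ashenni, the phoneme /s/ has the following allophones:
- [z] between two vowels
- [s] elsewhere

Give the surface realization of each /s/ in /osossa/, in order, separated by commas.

[z], [s], [s]

Occurrence 1 (position 2): between two vowels → [z].
Occurrence 2 (position 4): no conditioning environment matches → elsewhere allophone [s].
Occurrence 3 (position 5): no conditioning environment matches → elsewhere allophone [s].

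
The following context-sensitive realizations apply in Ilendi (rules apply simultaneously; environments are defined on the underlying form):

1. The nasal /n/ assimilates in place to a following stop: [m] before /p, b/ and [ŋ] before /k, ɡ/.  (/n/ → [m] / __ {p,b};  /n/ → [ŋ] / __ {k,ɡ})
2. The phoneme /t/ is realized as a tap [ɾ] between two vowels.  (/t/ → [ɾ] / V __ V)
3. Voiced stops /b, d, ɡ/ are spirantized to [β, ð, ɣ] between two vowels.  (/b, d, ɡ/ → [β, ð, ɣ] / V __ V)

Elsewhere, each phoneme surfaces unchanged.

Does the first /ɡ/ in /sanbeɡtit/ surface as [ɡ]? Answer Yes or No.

Yes

/ɡ/ (between /e/ and /t/) is in the target of rule 3 but the environment (between two vowels) is not met → [ɡ].
The actual realization is [ɡ], which matches [ɡ].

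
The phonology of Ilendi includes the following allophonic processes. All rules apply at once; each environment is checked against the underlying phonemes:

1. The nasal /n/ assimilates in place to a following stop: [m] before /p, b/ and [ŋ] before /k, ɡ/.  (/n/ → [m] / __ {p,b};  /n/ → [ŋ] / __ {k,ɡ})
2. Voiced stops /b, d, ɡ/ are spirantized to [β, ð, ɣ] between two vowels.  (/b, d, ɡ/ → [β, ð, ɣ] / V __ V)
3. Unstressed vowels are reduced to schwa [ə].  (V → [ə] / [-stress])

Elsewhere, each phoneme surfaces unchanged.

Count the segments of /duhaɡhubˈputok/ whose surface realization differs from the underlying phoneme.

4

Segments that undergo a rule: /u/ → [ə] (rule 3); /a/ → [ə] (rule 3); /u/ → [ə] (rule 3); /o/ → [ə] (rule 3).
All other segments surface unchanged.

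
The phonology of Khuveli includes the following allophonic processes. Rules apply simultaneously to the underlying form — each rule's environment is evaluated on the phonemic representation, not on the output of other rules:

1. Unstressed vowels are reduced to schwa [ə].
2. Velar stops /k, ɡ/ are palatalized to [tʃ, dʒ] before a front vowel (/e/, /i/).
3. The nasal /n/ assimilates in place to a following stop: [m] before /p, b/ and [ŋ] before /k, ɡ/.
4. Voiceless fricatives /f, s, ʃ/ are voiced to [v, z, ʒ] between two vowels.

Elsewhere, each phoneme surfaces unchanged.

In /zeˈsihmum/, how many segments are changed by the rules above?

Segments that undergo a rule: /e/ → [ə] (rule 1); /s/ → [z] (rule 4); /u/ → [ə] (rule 1).
All other segments surface unchanged.

3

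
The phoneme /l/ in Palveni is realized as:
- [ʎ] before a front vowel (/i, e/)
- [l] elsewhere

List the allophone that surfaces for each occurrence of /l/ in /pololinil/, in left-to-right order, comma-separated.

[l], [ʎ], [l]

Occurrence 1 (position 3): no conditioning environment matches → elsewhere allophone [l].
Occurrence 2 (position 5): before a front vowel (/i, e/) → [ʎ].
Occurrence 3 (position 9): no conditioning environment matches → elsewhere allophone [l].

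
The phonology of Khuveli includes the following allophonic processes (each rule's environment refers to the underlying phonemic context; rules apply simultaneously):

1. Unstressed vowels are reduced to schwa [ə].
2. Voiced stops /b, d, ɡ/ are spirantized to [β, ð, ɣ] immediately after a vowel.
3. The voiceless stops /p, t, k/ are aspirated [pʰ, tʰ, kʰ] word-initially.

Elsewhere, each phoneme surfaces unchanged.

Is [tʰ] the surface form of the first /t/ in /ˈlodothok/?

/t/ (between /o/ and /h/) is in the target of rule 3 but the environment (word-initially) is not met → [t].
The actual realization is [t], not [tʰ].

No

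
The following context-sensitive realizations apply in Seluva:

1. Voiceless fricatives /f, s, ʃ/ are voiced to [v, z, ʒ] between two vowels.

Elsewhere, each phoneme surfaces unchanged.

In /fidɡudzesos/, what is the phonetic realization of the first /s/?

/s/ — between /e/ and /o/, between two vowels — surfaces as [z] (rule 1).

[z]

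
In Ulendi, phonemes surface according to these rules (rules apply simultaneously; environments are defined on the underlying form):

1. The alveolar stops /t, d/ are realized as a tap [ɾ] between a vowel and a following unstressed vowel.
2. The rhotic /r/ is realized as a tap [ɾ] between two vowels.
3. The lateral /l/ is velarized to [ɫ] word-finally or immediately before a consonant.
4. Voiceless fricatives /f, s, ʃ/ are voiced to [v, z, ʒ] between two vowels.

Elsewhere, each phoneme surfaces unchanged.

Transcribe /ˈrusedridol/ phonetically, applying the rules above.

/r/ (word-initial): rule 2 targets it, but not between two vowels → unchanged [r].
/u/ — not in any rule's target class → [u].
/s/ (between /u/ and /e/) occurs between two vowels → [z] by rule 4.
/e/ stays [e].
/d/ — between /e/ and /r/; rule 1 does not apply here → [d].
/r/ — between /d/ and /i/; rule 2 does not apply here → [r].
/i/ stays [i].
/d/ (between /i/ and /o/) occurs between a vowel and a following unstressed vowel → [ɾ] by rule 1.
/o/ (between /d/ and /l/) is unaffected → [o].
/l/ (word-final) occurs word-finally or immediately before a consonant → [ɫ] by rule 3.

[ˈruzedriɾoɫ]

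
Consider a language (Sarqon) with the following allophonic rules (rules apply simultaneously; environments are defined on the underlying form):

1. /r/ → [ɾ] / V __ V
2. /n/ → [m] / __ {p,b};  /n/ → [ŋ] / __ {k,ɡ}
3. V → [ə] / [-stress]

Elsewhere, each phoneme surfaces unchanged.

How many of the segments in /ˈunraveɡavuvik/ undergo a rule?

5

Segments that undergo a rule: /a/ → [ə] (rule 3); /e/ → [ə] (rule 3); /a/ → [ə] (rule 3); /u/ → [ə] (rule 3); /i/ → [ə] (rule 3).
All other segments surface unchanged.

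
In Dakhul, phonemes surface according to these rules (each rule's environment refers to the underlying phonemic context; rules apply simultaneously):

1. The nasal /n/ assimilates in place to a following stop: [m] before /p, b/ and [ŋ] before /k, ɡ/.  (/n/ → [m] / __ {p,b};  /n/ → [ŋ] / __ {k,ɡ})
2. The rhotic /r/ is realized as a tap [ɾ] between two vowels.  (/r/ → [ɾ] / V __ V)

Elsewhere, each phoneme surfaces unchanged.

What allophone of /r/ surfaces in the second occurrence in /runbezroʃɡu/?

[r]

/r/ (between /z/ and /o/) fails the environment for rule 2, so it stays [r].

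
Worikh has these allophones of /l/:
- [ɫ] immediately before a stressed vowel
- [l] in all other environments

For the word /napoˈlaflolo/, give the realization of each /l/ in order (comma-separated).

[ɫ], [l], [l]

Occurrence 1 (position 5): immediately before a stressed vowel → [ɫ].
Occurrence 2 (position 8): no conditioning environment matches → elsewhere allophone [l].
Occurrence 3 (position 10): no conditioning environment matches → elsewhere allophone [l].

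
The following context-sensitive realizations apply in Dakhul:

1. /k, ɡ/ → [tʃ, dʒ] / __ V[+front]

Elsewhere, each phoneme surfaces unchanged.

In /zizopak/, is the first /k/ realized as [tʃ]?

/k/ (word-final): rule 1 targets it, but not before a front vowel → unchanged [k].
The actual realization is [k], not [tʃ].

No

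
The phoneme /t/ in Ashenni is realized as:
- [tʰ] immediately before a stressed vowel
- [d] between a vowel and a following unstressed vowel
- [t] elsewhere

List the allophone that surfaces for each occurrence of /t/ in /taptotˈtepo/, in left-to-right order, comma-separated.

Occurrence 1 (position 1): no conditioning environment matches → elsewhere allophone [t].
Occurrence 2 (position 4): no conditioning environment matches → elsewhere allophone [t].
Occurrence 3 (position 6): no conditioning environment matches → elsewhere allophone [t].
Occurrence 4 (position 7): immediately before a stressed vowel → [tʰ].

[t], [t], [t], [tʰ]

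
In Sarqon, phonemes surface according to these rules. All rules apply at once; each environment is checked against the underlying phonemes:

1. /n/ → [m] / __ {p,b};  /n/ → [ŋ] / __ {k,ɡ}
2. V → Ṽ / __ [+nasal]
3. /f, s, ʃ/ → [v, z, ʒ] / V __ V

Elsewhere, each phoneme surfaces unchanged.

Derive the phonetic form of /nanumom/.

/n/ (word-initial) is in the target of rule 1 but the environment (before a labial or velar stop) is not met → [n].
/a/ (between /n/ and /n/): before a nasal consonant, so rule 2 applies → [ã].
/n/ (between /a/ and /u/): rule 1 targets it, but not before a labial or velar stop → unchanged [n].
/u/ (between /n/ and /m/) occurs before a nasal consonant → [ũ] by rule 2.
/m/ (between /u/ and /o/) is unaffected → [m].
/o/ — between /m/ and /m/, before a nasal consonant — surfaces as [õ] (rule 2).
/m/ — not in any rule's target class → [m].

[nãnũmõm]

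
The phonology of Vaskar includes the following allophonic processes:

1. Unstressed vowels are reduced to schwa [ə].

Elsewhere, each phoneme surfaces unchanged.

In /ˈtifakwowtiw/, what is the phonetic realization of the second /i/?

/i/ meets the environment for rule 1 (in an unstressed syllable) → [ə].

[ə]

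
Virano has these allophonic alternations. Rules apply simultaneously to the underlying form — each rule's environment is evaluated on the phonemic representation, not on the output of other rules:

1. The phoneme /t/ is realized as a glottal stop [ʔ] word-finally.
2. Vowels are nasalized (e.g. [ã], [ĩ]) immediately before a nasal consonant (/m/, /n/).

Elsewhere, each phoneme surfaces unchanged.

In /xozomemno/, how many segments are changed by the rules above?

Segments that undergo a rule: /o/ → [õ] (rule 2); /e/ → [ẽ] (rule 2).
All other segments surface unchanged.

2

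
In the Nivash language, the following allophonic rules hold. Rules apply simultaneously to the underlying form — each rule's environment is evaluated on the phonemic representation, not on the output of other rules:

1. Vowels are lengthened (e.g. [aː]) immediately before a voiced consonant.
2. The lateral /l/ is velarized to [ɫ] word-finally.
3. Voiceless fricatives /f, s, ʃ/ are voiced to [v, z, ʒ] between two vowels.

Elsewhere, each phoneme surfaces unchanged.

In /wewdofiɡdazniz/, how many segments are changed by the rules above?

Segments that undergo a rule: /e/ → [eː] (rule 1); /f/ → [v] (rule 3); /i/ → [iː] (rule 1); /a/ → [aː] (rule 1); /i/ → [iː] (rule 1).
All other segments surface unchanged.

5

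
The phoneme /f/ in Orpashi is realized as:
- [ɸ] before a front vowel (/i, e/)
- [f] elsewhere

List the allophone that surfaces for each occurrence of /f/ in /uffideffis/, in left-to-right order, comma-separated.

[f], [ɸ], [f], [ɸ]

Occurrence 1 (position 2): no conditioning environment matches → elsewhere allophone [f].
Occurrence 2 (position 3): before a front vowel (/i, e/) → [ɸ].
Occurrence 3 (position 7): no conditioning environment matches → elsewhere allophone [f].
Occurrence 4 (position 8): before a front vowel (/i, e/) → [ɸ].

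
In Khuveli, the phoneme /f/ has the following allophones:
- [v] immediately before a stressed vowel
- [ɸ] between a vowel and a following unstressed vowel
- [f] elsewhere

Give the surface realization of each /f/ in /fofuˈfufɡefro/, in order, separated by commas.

Occurrence 1 (position 1): no conditioning environment matches → elsewhere allophone [f].
Occurrence 2 (position 3): between a vowel and a following unstressed vowel → [ɸ].
Occurrence 3 (position 5): immediately before a stressed vowel → [v].
Occurrence 4 (position 7): no conditioning environment matches → elsewhere allophone [f].
Occurrence 5 (position 10): no conditioning environment matches → elsewhere allophone [f].

[f], [ɸ], [v], [f], [f]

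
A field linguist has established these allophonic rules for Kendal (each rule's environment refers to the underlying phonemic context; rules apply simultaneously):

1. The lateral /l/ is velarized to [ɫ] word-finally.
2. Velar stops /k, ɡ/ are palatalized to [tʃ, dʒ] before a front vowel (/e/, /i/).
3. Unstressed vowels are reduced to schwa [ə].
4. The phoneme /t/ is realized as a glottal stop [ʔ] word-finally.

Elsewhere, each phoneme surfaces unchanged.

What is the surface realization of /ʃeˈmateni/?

[ʃəˈmatənə]

/ʃ/ — not in any rule's target class → [ʃ].
/e/ meets the environment for rule 3 (in an unstressed syllable) → [ə].
/m/ (between /e/ and /a/): no rule targets it → [m].
/a/ (between /m/ and /t/): rule 3 targets it, but not in an unstressed syllable → unchanged [a].
/t/ (between /a/ and /e/) fails the environment for rule 4, so it stays [t].
/e/ — between /t/ and /n/, in an unstressed syllable — surfaces as [ə] (rule 3).
/n/ (between /e/ and /i/) is unaffected → [n].
/i/ (word-final) occurs in an unstressed syllable → [ə] by rule 3.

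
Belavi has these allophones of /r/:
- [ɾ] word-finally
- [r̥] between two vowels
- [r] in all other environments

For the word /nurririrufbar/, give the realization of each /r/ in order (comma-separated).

Occurrence 1 (position 3): no conditioning environment matches → elsewhere allophone [r].
Occurrence 2 (position 4): no conditioning environment matches → elsewhere allophone [r].
Occurrence 3 (position 6): between two vowels → [r̥].
Occurrence 4 (position 8): between two vowels → [r̥].
Occurrence 5 (position 13): word-finally → [ɾ].

[r], [r], [r̥], [r̥], [ɾ]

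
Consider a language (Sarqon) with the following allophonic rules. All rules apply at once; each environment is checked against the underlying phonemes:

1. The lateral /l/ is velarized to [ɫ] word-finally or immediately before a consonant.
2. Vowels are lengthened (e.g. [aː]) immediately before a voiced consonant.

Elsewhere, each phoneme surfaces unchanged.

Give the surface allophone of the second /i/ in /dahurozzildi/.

[i]

/i/ (word-final) fails the environment for rule 2, so it stays [i].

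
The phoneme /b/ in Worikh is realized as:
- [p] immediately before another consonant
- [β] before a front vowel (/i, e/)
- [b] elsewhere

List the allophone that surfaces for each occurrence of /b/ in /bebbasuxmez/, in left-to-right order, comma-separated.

[β], [p], [b]

Occurrence 1 (position 1): before a front vowel (/i, e/) → [β].
Occurrence 2 (position 3): immediately before another consonant → [p].
Occurrence 3 (position 4): no conditioning environment matches → elsewhere allophone [b].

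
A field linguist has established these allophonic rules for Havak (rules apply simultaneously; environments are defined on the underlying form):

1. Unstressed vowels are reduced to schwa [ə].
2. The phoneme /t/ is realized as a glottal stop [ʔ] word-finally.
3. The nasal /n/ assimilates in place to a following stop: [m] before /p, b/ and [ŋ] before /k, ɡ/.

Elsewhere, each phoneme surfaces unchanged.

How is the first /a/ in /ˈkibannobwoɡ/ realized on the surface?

/a/ (between /b/ and /n/): in an unstressed syllable, so rule 1 applies → [ə].

[ə]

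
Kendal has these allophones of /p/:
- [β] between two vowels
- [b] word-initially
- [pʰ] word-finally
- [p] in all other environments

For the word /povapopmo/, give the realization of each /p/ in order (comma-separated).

Occurrence 1 (position 1): word-initially → [b].
Occurrence 2 (position 5): between two vowels → [β].
Occurrence 3 (position 7): no conditioning environment matches → elsewhere allophone [p].

[b], [β], [p]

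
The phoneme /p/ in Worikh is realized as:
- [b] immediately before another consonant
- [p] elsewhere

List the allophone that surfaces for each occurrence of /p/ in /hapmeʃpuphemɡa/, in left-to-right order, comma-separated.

[b], [p], [b]

Occurrence 1 (position 3): immediately before another consonant → [b].
Occurrence 2 (position 7): no conditioning environment matches → elsewhere allophone [p].
Occurrence 3 (position 9): immediately before another consonant → [b].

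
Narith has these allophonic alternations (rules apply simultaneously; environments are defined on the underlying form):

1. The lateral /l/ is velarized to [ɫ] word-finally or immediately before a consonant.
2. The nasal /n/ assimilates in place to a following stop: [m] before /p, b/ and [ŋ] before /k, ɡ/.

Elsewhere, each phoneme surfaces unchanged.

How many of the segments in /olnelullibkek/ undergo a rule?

2

Segments that undergo a rule: /l/ → [ɫ] (rule 1); /l/ → [ɫ] (rule 1).
All other segments surface unchanged.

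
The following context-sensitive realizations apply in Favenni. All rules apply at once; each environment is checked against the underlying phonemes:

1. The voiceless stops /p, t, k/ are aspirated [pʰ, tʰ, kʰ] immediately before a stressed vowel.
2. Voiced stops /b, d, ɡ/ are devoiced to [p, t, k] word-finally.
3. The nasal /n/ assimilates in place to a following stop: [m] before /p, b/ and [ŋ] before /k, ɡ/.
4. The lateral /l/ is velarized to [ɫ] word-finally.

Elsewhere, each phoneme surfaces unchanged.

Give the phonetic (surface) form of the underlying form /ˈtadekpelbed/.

[ˈtʰadekpelbet]

/t/ meets the environment for rule 1 (immediately before a stressed vowel) → [tʰ].
/a/ stays [a].
/d/ (between /a/ and /e/) fails the environment for rule 2, so it stays [d].
/e/ (between /d/ and /k/) is unaffected → [e].
/k/ (between /e/ and /p/) fails the environment for rule 1, so it stays [k].
/p/ (between /k/ and /e/) fails the environment for rule 1, so it stays [p].
/e/ (between /p/ and /l/) is unaffected → [e].
/l/ (between /e/ and /b/) fails the environment for rule 4, so it stays [l].
/b/ (between /l/ and /e/): rule 2 targets it, but not word-finally → unchanged [b].
/e/ — not in any rule's target class → [e].
Rule 2 applies to /d/ (word-final: word-finally) → [t].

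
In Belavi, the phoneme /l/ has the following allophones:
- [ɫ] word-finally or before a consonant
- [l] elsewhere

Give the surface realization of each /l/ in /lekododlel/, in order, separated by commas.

Occurrence 1 (position 1): no conditioning environment matches → elsewhere allophone [l].
Occurrence 2 (position 8): no conditioning environment matches → elsewhere allophone [l].
Occurrence 3 (position 10): word-finally or before a consonant → [ɫ].

[l], [l], [ɫ]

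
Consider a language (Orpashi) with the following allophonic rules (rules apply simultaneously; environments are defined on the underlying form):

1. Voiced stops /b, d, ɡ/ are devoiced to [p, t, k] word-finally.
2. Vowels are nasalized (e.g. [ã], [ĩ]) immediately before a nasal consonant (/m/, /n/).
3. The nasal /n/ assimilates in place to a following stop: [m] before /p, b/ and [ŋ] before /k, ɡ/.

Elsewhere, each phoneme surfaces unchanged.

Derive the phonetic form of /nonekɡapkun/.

[nõnekɡapkũn]

/n/ — word-initial; rule 3 does not apply here → [n].
/o/ (between /n/ and /n/): before a nasal consonant, so rule 2 applies → [õ].
/n/ (between /o/ and /e/): rule 3 targets it, but not before a labial or velar stop → unchanged [n].
/e/ (between /n/ and /k/) fails the environment for rule 2, so it stays [e].
/k/ stays [k].
/ɡ/ (between /k/ and /a/) is in the target of rule 1 but the environment (word-finally) is not met → [ɡ].
/a/ (between /ɡ/ and /p/) fails the environment for rule 2, so it stays [a].
/p/ (between /a/ and /k/): no rule targets it → [p].
/k/ (between /p/ and /u/): no rule targets it → [k].
/u/ (between /k/ and /n/): before a nasal consonant, so rule 2 applies → [ũ].
/n/ (word-final) is in the target of rule 3 but the environment (before a labial or velar stop) is not met → [n].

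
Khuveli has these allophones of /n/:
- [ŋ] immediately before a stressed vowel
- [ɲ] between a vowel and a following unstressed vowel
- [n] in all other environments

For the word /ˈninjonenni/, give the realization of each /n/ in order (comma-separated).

Occurrence 1 (position 1): immediately before a stressed vowel → [ŋ].
Occurrence 2 (position 3): no conditioning environment matches → elsewhere allophone [n].
Occurrence 3 (position 6): between a vowel and a following unstressed vowel → [ɲ].
Occurrence 4 (position 8): no conditioning environment matches → elsewhere allophone [n].
Occurrence 5 (position 9): no conditioning environment matches → elsewhere allophone [n].

[ŋ], [n], [ɲ], [n], [n]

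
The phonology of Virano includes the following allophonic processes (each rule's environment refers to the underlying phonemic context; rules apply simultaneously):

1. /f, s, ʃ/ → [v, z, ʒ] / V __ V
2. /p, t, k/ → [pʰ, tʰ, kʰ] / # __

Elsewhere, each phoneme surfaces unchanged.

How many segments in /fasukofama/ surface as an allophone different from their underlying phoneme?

2

Segments that undergo a rule: /s/ → [z] (rule 1); /f/ → [v] (rule 1).
All other segments surface unchanged.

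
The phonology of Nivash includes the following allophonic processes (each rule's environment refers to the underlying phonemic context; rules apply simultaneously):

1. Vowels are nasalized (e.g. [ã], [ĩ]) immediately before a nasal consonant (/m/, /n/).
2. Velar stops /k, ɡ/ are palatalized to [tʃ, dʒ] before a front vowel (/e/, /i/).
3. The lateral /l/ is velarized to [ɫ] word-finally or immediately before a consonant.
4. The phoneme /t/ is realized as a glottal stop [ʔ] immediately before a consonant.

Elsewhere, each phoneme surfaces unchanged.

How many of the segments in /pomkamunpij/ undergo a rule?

Segments that undergo a rule: /o/ → [õ] (rule 1); /a/ → [ã] (rule 1); /u/ → [ũ] (rule 1).
All other segments surface unchanged.

3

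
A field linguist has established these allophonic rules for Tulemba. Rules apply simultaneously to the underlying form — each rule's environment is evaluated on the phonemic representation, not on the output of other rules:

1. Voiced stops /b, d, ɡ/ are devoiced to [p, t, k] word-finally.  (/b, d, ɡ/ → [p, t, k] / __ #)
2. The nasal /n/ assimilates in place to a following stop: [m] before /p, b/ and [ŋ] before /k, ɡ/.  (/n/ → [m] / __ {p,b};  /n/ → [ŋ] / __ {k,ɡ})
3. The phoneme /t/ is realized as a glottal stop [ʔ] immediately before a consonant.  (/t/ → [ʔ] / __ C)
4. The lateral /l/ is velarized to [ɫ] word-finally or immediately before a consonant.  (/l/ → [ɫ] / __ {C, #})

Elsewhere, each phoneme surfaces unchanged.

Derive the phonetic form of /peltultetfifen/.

[peɫtuɫteʔfifen]

/p/ (word-initial): no rule targets it → [p].
/e/ (between /p/ and /l/) is unaffected → [e].
/l/ (between /e/ and /t/) occurs word-finally or immediately before a consonant → [ɫ] by rule 4.
/t/ (between /l/ and /u/) fails the environment for rule 3, so it stays [t].
/u/ stays [u].
Rule 4 applies to /l/ (between /u/ and /t/: word-finally or immediately before a consonant) → [ɫ].
/t/ (between /l/ and /e/) is in the target of rule 3 but the environment (immediately before a consonant) is not met → [t].
/e/ (between /t/ and /t/): no rule targets it → [e].
Rule 3 applies to /t/ (between /e/ and /f/: immediately before a consonant) → [ʔ].
/f/ — not in any rule's target class → [f].
/i/ (between /f/ and /f/) is unaffected → [i].
/f/ (between /i/ and /e/) is unaffected → [f].
/e/ (between /f/ and /n/): no rule targets it → [e].
/n/ — word-final; rule 2 does not apply here → [n].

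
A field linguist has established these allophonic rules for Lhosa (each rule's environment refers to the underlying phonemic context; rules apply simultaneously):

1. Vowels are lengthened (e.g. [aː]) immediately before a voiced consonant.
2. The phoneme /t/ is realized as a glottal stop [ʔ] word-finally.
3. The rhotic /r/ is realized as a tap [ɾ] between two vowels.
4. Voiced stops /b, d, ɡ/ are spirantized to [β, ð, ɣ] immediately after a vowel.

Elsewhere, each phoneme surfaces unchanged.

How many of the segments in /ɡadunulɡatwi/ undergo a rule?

Segments that undergo a rule: /a/ → [aː] (rule 1); /d/ → [ð] (rule 4); /u/ → [uː] (rule 1); /u/ → [uː] (rule 1).
All other segments surface unchanged.

4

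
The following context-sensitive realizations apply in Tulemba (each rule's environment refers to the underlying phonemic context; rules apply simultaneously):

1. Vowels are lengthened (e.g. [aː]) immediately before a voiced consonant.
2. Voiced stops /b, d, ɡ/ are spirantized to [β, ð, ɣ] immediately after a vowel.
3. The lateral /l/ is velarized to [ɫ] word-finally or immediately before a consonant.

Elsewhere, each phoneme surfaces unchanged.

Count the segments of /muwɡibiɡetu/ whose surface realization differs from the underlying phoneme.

Segments that undergo a rule: /u/ → [uː] (rule 1); /i/ → [iː] (rule 1); /b/ → [β] (rule 2); /i/ → [iː] (rule 1); /ɡ/ → [ɣ] (rule 2).
All other segments surface unchanged.

5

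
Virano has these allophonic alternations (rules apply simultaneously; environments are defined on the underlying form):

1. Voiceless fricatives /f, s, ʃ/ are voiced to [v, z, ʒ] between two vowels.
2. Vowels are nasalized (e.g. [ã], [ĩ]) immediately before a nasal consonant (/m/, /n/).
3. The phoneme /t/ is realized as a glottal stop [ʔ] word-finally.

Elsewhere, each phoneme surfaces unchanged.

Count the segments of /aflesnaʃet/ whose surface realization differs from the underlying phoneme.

2

Segments that undergo a rule: /ʃ/ → [ʒ] (rule 1); /t/ → [ʔ] (rule 3).
All other segments surface unchanged.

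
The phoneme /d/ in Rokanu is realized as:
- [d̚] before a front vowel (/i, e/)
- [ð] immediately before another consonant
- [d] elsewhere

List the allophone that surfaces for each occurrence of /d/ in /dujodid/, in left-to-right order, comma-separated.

[d], [d̚], [d]

Occurrence 1 (position 1): no conditioning environment matches → elsewhere allophone [d].
Occurrence 2 (position 5): before a front vowel (/i, e/) → [d̚].
Occurrence 3 (position 7): no conditioning environment matches → elsewhere allophone [d].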